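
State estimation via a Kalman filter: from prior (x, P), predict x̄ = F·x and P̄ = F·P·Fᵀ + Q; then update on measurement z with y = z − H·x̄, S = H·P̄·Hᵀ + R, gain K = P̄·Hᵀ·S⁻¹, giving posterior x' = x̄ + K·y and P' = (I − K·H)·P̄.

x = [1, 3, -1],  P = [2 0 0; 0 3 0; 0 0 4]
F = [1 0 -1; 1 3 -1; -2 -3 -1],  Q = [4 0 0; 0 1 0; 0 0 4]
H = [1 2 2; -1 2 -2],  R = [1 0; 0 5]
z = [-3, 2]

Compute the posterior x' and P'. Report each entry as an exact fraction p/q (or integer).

x' = [-1484/63289, -8049/63289, -83466/63289]
P' = [379074/63289 4438/63289 -188264/63289; 4438/63289 23474/63289 -17875/63289; -188264/63289 -17875/63289 117027/63289]

x̄ = F·x = [2, 11, -10]
P̄ = F·P·Fᵀ + Q = [10 6 0; 6 34 -27; 0 -27 43]
y = z − H·x̄ = [-7, -38]
S = H·P̄·Hᵀ + R = [127 -46; -46 515]
K = P̄·Hᵀ·S⁻¹ = [11422/63289 1266/63289; 15636/63289 15652/63289; 10040/63289 -16308/63289]
x' = x̄ + K·y = [-1484/63289, -8049/63289, -83466/63289]
P' = (I − K·H)·P̄ = [379074/63289 4438/63289 -188264/63289; 4438/63289 23474/63289 -17875/63289; -188264/63289 -17875/63289 117027/63289]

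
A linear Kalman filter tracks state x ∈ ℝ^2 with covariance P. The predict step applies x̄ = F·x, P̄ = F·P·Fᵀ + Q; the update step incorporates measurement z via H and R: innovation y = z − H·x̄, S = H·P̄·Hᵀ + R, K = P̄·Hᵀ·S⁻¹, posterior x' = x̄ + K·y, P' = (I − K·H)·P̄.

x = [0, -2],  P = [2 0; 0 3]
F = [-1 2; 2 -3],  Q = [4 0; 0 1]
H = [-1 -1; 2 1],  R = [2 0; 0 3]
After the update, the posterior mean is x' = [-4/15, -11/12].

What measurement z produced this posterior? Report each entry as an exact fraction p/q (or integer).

z = [2, -1]

x̄ = F·x = [-4, 6]
P̄ = F·P·Fᵀ + Q = [18 -22; -22 36]
S = H·P̄·Hᵀ + R = [12 -6; -6 23]
K = P̄·Hᵀ·S⁻¹ = [11/15 4/5; -37/24 -3/4]
x' − x̄ = [56/15, -83/12] = K·y
y = (KᵀK)⁻¹·Kᵀ·(x' − x̄) = [4, 1]
z = y + H·x̄ = [4, 1] + [-2, -2] = [2, -1]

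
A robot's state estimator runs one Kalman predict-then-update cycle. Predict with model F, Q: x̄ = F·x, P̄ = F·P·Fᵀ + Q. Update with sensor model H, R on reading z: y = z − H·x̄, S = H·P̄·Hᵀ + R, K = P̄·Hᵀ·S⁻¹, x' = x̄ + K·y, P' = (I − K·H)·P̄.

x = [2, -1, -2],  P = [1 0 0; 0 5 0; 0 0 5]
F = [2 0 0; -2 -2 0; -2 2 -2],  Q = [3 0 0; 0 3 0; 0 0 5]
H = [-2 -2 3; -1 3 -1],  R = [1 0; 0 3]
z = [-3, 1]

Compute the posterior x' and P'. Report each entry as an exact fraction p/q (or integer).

x' = [29903/17429, 135367/122003, 105470/122003]
P' = [42785/17429 26614/17429 45589/17429; 26614/17429 181579/122003 247463/122003; 45589/17429 247463/122003 389549/122003]

x̄ = F·x = [4, -2, -2]
P̄ = F·P·Fᵀ + Q = [7 -4 -4; -4 27 -16; -4 -16 49]
y = z − H·x̄ = [7, 9]
S = H·P̄·Hᵀ + R = [786 -451; -451 414]
K = P̄·Hᵀ·S⁻¹ = [-2031/17429 -2844/17429; 6635/122003 36992/122003; 35475/122003 11239/122003]
x' = x̄ + K·y = [29903/17429, 135367/122003, 105470/122003]
P' = (I − K·H)·P̄ = [42785/17429 26614/17429 45589/17429; 26614/17429 181579/122003 247463/122003; 45589/17429 247463/122003 389549/122003]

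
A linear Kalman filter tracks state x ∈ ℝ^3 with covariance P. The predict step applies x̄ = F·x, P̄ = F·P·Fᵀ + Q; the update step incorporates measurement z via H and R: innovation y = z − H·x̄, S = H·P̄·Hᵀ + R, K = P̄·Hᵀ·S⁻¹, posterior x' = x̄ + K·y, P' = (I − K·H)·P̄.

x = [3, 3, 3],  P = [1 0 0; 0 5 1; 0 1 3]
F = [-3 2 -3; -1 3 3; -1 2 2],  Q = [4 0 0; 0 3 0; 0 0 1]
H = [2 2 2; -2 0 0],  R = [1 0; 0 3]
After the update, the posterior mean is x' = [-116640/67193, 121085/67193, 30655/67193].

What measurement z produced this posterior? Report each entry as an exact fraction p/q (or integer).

x̄ = F·x = [-12, 15, 9]
P̄ = F·P·Fᵀ + Q = [48 3 3; 3 94 61; 3 61 42]
S = H·P̄·Hᵀ + R = [1273 -216; -216 195]
K = P̄·Hᵀ·S⁻¹ = [108/67193 -32960/67193; 20108/67193 20206/67193; 13348/67193 12718/67193]
x' − x̄ = [689676/67193, -886810/67193, -574082/67193] = K·y
y = (KᵀK)⁻¹·Kᵀ·(x' − x̄) = [-23, -21]
z = y + H·x̄ = [-23, -21] + [24, 24] = [1, 3]

z = [1, 3]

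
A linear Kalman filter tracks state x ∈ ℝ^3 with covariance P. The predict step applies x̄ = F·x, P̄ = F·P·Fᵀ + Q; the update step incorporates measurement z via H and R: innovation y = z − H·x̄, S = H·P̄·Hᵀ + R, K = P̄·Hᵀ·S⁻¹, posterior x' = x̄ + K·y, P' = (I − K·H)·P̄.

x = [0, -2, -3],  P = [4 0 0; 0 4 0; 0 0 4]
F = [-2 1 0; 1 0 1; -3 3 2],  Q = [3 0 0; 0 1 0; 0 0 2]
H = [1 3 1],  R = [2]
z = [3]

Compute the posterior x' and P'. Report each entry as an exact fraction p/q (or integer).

x' = [37/14, -99/98, 153/49]
P' = [67/4 -299/28 219/14; -299/28 1539/196 -1247/98; 219/14 -1247/98 1161/49]

x̄ = F·x = [-2, -3, -12]
P̄ = F·P·Fᵀ + Q = [23 -8 36; -8 9 -4; 36 -4 90]
y = z − H·x̄ = [26]
S = H·P̄·Hᵀ + R = [196]
K = P̄·Hᵀ·S⁻¹ = [5/28; 15/196; 57/98]
x' = x̄ + K·y = [37/14, -99/98, 153/49]
P' = (I − K·H)·P̄ = [67/4 -299/28 219/14; -299/28 1539/196 -1247/98; 219/14 -1247/98 1161/49]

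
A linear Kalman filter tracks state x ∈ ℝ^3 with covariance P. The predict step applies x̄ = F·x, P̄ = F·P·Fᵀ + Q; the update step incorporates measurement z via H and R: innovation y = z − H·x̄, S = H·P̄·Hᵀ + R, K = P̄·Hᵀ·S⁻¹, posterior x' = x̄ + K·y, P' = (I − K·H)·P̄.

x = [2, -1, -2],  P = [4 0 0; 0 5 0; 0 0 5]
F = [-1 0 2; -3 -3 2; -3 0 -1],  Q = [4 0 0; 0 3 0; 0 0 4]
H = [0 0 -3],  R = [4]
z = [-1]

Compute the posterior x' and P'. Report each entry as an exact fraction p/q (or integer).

x̄ = F·x = [-6, -7, -4]
P̄ = F·P·Fᵀ + Q = [28 32 2; 32 104 26; 2 26 45]
y = z − H·x̄ = [-13]
S = H·P̄·Hᵀ + R = [409]
K = P̄·Hᵀ·S⁻¹ = [-6/409; -78/409; -135/409]
x' = x̄ + K·y = [-2376/409, -1849/409, 119/409]
P' = (I − K·H)·P̄ = [11416/409 12620/409 8/409; 12620/409 36452/409 104/409; 8/409 104/409 180/409]

x' = [-2376/409, -1849/409, 119/409]
P' = [11416/409 12620/409 8/409; 12620/409 36452/409 104/409; 8/409 104/409 180/409]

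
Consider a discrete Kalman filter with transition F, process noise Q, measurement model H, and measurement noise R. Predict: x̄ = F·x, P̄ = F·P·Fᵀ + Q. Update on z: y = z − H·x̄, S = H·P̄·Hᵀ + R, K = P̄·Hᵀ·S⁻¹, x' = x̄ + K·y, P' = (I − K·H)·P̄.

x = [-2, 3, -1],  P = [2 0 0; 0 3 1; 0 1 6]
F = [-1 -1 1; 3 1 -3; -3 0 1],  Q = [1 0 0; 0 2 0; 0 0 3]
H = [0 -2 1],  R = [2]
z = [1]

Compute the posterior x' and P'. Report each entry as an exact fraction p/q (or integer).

x' = [-378/151, 236/151, 1877/453]
P' = [427/151 -110/151 -182/151; -110/151 278/151 438/151; -182/151 438/151 2822/453]

x̄ = F·x = [-2, 0, 5]
P̄ = F·P·Fᵀ + Q = [10 -23 11; -23 71 -35; 11 -35 27]
y = z − H·x̄ = [-4]
S = H·P̄·Hᵀ + R = [453]
K = P̄·Hᵀ·S⁻¹ = [19/151; -59/151; 97/453]
x' = x̄ + K·y = [-378/151, 236/151, 1877/453]
P' = (I − K·H)·P̄ = [427/151 -110/151 -182/151; -110/151 278/151 438/151; -182/151 438/151 2822/453]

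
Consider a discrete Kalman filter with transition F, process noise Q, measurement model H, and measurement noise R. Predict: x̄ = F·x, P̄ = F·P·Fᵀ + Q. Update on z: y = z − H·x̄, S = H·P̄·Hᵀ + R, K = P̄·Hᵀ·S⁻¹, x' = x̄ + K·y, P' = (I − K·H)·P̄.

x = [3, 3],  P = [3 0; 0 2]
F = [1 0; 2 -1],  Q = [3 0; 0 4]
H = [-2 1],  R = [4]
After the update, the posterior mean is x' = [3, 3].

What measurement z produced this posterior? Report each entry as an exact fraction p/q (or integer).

x̄ = F·x = [3, 3]
P̄ = F·P·Fᵀ + Q = [6 6; 6 18]
S = H·P̄·Hᵀ + R = [22]
K = P̄·Hᵀ·S⁻¹ = [-3/11; 3/11]
x' − x̄ = [0, 0] = K·y
y = (KᵀK)⁻¹·Kᵀ·(x' − x̄) = [0]
z = y + H·x̄ = [0] + [-3] = [-3]

z = [-3]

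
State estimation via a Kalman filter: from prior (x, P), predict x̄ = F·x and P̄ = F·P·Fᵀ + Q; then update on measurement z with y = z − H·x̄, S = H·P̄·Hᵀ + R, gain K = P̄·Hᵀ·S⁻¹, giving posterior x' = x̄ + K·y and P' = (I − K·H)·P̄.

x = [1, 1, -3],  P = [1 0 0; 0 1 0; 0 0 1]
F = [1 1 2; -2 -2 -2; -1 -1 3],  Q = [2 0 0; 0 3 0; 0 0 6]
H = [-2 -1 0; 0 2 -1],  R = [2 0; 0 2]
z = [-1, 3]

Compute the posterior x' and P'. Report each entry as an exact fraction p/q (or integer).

x̄ = F·x = [-4, 2, -11]
P̄ = F·P·Fᵀ + Q = [8 -8 4; -8 15 -2; 4 -2 17]
y = z − H·x̄ = [-7, -12]
S = H·P̄·Hᵀ + R = [17 8; 8 87]
K = P̄·Hᵀ·S⁻¹ = [-536/1415 -276/1415; -169/1415 536/1415; -354/1415 -309/1415]
x' = x̄ + K·y = [1404/1415, -2419/1415, -9379/1415]
P' = (I − K·H)·P̄ = [1512/1415 -1952/1415 -3352/1415; -1952/1415 4242/1415 7412/1415; -3352/1415 7412/1415 15442/1415]

x' = [1404/1415, -2419/1415, -9379/1415]
P' = [1512/1415 -1952/1415 -3352/1415; -1952/1415 4242/1415 7412/1415; -3352/1415 7412/1415 15442/1415]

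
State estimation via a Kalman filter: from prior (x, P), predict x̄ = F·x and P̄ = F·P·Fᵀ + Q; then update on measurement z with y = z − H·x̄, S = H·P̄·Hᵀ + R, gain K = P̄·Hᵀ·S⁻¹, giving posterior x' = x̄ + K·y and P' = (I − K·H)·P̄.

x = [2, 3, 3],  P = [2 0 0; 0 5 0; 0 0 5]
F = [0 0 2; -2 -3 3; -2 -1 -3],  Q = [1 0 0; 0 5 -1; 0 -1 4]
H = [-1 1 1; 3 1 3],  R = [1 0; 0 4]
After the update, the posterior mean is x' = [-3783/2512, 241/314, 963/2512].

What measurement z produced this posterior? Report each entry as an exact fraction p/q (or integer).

x̄ = F·x = [6, -4, -16]
P̄ = F·P·Fᵀ + Q = [21 30 -30; 30 103 -23; -30 -23 62]
S = H·P̄·Hᵀ + R = [141 194; 194 356]
K = P̄·Hᵀ·S⁻¹ = [-4029/6280 4497/12560; -391/785 973/1570; 5201/6280 -3093/12560]
x' − x̄ = [-18855/2512, 1497/314, 41155/2512] = K·y
y = (KᵀK)⁻¹·Kᵀ·(x' − x̄) = [29, 31]
z = y + H·x̄ = [29, 31] + [-26, -34] = [3, -3]

z = [3, -3]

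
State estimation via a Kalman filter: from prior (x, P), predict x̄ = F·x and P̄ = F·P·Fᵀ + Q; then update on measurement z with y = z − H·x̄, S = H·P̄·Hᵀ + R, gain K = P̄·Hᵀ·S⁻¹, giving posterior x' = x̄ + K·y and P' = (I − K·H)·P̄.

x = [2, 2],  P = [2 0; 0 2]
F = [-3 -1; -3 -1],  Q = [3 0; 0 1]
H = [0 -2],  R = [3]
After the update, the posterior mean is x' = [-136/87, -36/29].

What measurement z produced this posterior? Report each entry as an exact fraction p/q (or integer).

x̄ = F·x = [-8, -8]
P̄ = F·P·Fᵀ + Q = [23 20; 20 21]
S = H·P̄·Hᵀ + R = [87]
K = P̄·Hᵀ·S⁻¹ = [-40/87; -14/29]
x' − x̄ = [560/87, 196/29] = K·y
y = (KᵀK)⁻¹·Kᵀ·(x' − x̄) = [-14]
z = y + H·x̄ = [-14] + [16] = [2]

z = [2]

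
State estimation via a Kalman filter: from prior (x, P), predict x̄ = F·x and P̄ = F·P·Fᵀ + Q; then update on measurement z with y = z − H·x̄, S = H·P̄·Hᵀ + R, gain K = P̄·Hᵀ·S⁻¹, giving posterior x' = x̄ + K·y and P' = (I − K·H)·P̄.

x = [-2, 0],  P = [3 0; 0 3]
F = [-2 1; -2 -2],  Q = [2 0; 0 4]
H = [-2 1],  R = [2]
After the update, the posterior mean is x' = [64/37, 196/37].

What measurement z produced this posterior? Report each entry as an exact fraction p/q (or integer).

z = [2]

x̄ = F·x = [4, 4]
P̄ = F·P·Fᵀ + Q = [17 6; 6 28]
S = H·P̄·Hᵀ + R = [74]
K = P̄·Hᵀ·S⁻¹ = [-14/37; 8/37]
x' − x̄ = [-84/37, 48/37] = K·y
y = (KᵀK)⁻¹·Kᵀ·(x' − x̄) = [6]
z = y + H·x̄ = [6] + [-4] = [2]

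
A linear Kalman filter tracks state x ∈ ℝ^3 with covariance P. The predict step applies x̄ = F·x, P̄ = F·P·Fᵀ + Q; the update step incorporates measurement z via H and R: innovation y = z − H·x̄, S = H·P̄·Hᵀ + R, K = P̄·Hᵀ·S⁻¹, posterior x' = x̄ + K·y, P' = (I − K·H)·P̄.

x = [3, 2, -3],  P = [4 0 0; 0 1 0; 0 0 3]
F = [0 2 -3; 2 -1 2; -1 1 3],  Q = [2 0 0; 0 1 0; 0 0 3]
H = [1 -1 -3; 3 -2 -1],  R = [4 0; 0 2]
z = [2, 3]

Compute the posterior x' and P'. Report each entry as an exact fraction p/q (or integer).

x' = [333447/92551, 404509/92551, -90708/92551]
P' = [222535/92551 338136/92551 -40683/92551; 338136/92551 591026/92551 -110394/92551; -40683/92551 -110394/92551 70789/92551]

x̄ = F·x = [13, -2, -10]
P̄ = F·P·Fᵀ + Q = [33 -20 -25; -20 30 9; -25 9 35]
y = z − H·x̄ = [-43, -50]
S = H·P̄·Hᵀ + R = [626 677; 677 880]
K = P̄·Hᵀ·S⁻¹ = [1612/92551 16008/92551; 19573/92551 -28625/92551; -35664/92551 13975/92551]
x' = x̄ + K·y = [333447/92551, 404509/92551, -90708/92551]
P' = (I − K·H)·P̄ = [222535/92551 338136/92551 -40683/92551; 338136/92551 591026/92551 -110394/92551; -40683/92551 -110394/92551 70789/92551]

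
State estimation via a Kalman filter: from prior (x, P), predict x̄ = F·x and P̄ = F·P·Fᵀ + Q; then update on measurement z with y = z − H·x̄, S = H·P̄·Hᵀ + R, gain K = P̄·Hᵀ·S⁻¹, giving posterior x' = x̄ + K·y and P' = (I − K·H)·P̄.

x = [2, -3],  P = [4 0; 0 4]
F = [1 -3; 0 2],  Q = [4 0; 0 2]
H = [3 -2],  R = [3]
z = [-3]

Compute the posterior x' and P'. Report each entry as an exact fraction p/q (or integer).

x̄ = F·x = [11, -6]
P̄ = F·P·Fᵀ + Q = [44 -24; -24 18]
y = z − H·x̄ = [-48]
S = H·P̄·Hᵀ + R = [759]
K = P̄·Hᵀ·S⁻¹ = [60/253; -36/253]
x' = x̄ + K·y = [-97/253, 210/253]
P' = (I − K·H)·P̄ = [332/253 408/253; 408/253 666/253]

x' = [-97/253, 210/253]
P' = [332/253 408/253; 408/253 666/253]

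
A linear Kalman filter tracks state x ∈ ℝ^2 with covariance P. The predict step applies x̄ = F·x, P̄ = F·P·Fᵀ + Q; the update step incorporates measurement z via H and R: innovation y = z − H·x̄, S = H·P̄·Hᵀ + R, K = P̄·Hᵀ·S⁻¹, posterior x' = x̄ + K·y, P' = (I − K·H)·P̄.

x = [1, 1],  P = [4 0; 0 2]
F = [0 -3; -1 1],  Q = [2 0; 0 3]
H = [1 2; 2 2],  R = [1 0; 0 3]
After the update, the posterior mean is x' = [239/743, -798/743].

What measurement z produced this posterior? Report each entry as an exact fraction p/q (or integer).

x̄ = F·x = [-3, 0]
P̄ = F·P·Fᵀ + Q = [20 -6; -6 9]
S = H·P̄·Hᵀ + R = [33 40; 40 71]
K = P̄·Hᵀ·S⁻¹ = [-552/743 604/743; 612/743 -282/743]
x' − x̄ = [2468/743, -798/743] = K·y
y = (KᵀK)⁻¹·Kᵀ·(x' − x̄) = [1, 5]
z = y + H·x̄ = [1, 5] + [-3, -6] = [-2, -1]

z = [-2, -1]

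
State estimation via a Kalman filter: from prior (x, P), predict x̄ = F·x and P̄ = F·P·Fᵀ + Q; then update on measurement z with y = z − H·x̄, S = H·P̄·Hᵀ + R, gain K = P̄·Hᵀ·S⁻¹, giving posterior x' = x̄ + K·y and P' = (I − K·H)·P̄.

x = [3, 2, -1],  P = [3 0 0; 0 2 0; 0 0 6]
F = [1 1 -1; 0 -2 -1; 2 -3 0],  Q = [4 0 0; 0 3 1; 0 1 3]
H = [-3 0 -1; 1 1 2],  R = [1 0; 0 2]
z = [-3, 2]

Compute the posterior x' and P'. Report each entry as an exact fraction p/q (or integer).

x̄ = F·x = [6, -3, 0]
P̄ = F·P·Fᵀ + Q = [15 2 0; 2 17 13; 0 13 33]
y = z − H·x̄ = [15, -1]
S = H·P̄·Hᵀ + R = [169 -130; -130 222]
K = P̄·Hᵀ·S⁻¹ = [-3890/10309 -229/1586; 816/10309 395/1586; 1472/10309 697/1586]
x' = x̄ + K·y = [9985/20618, -42509/20618, 35099/20618]
P' = (I − K·H)·P̄ = [9779/20618 27381/20618 -21557/20618; 27381/20618 150439/20618 -83775/20618; -21557/20618 -83775/20618 61727/20618]

x' = [9985/20618, -42509/20618, 35099/20618]
P' = [9779/20618 27381/20618 -21557/20618; 27381/20618 150439/20618 -83775/20618; -21557/20618 -83775/20618 61727/20618]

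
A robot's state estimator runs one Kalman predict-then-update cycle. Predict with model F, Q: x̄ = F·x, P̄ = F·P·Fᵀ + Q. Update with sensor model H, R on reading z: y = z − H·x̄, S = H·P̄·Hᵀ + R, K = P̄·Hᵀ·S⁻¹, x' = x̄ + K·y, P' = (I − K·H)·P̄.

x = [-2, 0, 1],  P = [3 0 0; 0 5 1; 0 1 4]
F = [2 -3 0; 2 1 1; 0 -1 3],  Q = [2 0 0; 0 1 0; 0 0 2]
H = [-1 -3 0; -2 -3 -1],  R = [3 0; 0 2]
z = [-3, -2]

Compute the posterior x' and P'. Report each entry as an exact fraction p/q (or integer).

x̄ = F·x = [-4, -3, 3]
P̄ = F·P·Fᵀ + Q = [59 -6 6; -6 24 9; 6 9 37]
y = z − H·x̄ = [-16, -16]
S = H·P̄·Hᵀ + R = [242 313; 313 497]
K = P̄·Hᵀ·S⁻¹ = [4267/7435 -4273/7435; -747/1487 264/1487; 7387/22305 -8063/22305]
x' = x̄ + K·y = [-29644/7435, 3267/1487, 77731/22305]
P' = (I − K·H)·P̄ = [160674/7435 -11565/1487 -139327/7435; -11565/1487 4602/1487 8796/1487; -139327/7435 8796/1487 456268/22305]

x' = [-29644/7435, 3267/1487, 77731/22305]
P' = [160674/7435 -11565/1487 -139327/7435; -11565/1487 4602/1487 8796/1487; -139327/7435 8796/1487 456268/22305]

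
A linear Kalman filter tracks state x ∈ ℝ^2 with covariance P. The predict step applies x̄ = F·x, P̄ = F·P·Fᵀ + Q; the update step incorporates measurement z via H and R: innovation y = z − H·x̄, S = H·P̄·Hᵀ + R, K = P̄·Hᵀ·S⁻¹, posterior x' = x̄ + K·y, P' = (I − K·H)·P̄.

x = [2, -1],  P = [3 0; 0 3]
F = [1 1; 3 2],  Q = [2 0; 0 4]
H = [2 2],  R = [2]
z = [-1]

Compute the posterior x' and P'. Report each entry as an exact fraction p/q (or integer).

x̄ = F·x = [1, 4]
P̄ = F·P·Fᵀ + Q = [8 15; 15 43]
y = z − H·x̄ = [-11]
S = H·P̄·Hᵀ + R = [326]
K = P̄·Hᵀ·S⁻¹ = [23/163; 58/163]
x' = x̄ + K·y = [-90/163, 14/163]
P' = (I − K·H)·P̄ = [246/163 -223/163; -223/163 281/163]

x' = [-90/163, 14/163]
P' = [246/163 -223/163; -223/163 281/163]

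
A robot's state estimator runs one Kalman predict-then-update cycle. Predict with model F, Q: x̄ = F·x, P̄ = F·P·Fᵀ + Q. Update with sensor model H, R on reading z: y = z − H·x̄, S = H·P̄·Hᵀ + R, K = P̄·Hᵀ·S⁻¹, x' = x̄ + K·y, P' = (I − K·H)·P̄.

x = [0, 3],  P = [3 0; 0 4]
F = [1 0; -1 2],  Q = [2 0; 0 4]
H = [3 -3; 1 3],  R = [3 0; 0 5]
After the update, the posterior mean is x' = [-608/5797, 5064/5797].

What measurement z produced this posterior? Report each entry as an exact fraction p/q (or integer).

z = [-3, 2]

x̄ = F·x = [0, 6]
P̄ = F·P·Fᵀ + Q = [5 -3; -3 23]
S = H·P̄·Hᵀ + R = [309 -210; -210 199]
K = P̄·Hᵀ·S⁻¹ = [1312/5797 1268/5797; -554/5797 1338/5797]
x' − x̄ = [-608/5797, -29718/5797] = K·y
y = (KᵀK)⁻¹·Kᵀ·(x' − x̄) = [15, -16]
z = y + H·x̄ = [15, -16] + [-18, 18] = [-3, 2]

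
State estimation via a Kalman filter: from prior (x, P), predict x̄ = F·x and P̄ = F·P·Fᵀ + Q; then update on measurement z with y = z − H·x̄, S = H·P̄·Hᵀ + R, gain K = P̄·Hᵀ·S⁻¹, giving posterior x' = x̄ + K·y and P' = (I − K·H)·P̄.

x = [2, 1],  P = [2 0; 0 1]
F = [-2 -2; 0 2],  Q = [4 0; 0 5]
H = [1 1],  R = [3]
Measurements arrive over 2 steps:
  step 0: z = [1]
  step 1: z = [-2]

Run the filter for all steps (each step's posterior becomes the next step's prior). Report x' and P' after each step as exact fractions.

step 0: x̄ = F·x = [-6, 2]
step 0: P̄ = F·P·Fᵀ + Q = [16 -4; -4 9]
step 0: y = z − H·x̄ = [5]
step 0: S = H·P̄·Hᵀ + R = [20]
step 0: K = P̄·Hᵀ·S⁻¹ = [3/5; 1/4]
step 0: x' = x̄ + K·y = [-3, 13/4]
step 0: P' = (I − K·H)·P̄ = [44/5 -7; -7 31/4]
step 1: x̄ = F·x = [-1/2, 13/2]
step 1: P̄ = F·P·Fᵀ + Q = [71/5 -3; -3 36]
step 1: y = z − H·x̄ = [-8]
step 1: S = H·P̄·Hᵀ + R = [236/5]
step 1: K = P̄·Hᵀ·S⁻¹ = [14/59; 165/236]
step 1: x' = x̄ + K·y = [-283/118, 107/118]
step 1: P' = (I − K·H)·P̄ = [681/59 -639/59; -639/59 3051/236]

step 0: x' = [-3, 13/4], P' = [44/5 -7; -7 31/4]
step 1: x' = [-283/118, 107/118], P' = [681/59 -639/59; -639/59 3051/236]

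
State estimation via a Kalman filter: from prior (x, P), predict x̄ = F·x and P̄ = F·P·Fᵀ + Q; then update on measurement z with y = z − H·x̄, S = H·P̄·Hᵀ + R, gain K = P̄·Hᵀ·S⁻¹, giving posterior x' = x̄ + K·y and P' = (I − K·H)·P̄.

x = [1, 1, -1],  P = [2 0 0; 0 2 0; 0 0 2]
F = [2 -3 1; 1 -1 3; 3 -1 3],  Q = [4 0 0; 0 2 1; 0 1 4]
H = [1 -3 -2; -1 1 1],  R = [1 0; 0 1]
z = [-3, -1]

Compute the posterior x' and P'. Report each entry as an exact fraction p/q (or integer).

x̄ = F·x = [-2, -3, -1]
P̄ = F·P·Fᵀ + Q = [32 16 24; 16 24 27; 24 27 42]
y = z − H·x̄ = [-12, 1]
S = H·P̄·Hᵀ + R = [549 -187; -187 73]
K = P̄·Hᵀ·S⁻¹ = [-794/1277 -1894/1277; -1485/5108 -1355/5108; -939/2554 -831/2554]
x' = x̄ + K·y = [5080/1277, 1141/5108, 7883/2554]
P' = (I − K·H)·P̄ = [5200/1277 -618/1277 3924/1277; -618/1277 6667/5108 -5247/2554; 3924/1277 -5247/2554 6132/1277]

x' = [5080/1277, 1141/5108, 7883/2554]
P' = [5200/1277 -618/1277 3924/1277; -618/1277 6667/5108 -5247/2554; 3924/1277 -5247/2554 6132/1277]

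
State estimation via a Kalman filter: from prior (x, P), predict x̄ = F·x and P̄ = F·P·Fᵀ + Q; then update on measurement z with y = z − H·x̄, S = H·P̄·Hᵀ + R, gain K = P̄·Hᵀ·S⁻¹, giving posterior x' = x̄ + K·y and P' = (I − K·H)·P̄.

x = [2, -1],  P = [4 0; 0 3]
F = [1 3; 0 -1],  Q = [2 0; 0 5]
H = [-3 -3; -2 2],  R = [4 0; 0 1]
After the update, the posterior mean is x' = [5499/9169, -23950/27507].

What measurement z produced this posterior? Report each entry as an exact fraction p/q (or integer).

x̄ = F·x = [-1, 1]
P̄ = F·P·Fᵀ + Q = [33 -9; -9 8]
S = H·P̄·Hᵀ + R = [211 150; 150 237]
K = P̄·Hᵀ·S⁻¹ = [-1488/9169 -2308/9169; -1463/9169 6724/27507]
x' − x̄ = [14668/9169, -51457/27507] = K·y
y = (KᵀK)⁻¹·Kᵀ·(x' − x̄) = [1, -7]
z = y + H·x̄ = [1, -7] + [0, 4] = [1, -3]

z = [1, -3]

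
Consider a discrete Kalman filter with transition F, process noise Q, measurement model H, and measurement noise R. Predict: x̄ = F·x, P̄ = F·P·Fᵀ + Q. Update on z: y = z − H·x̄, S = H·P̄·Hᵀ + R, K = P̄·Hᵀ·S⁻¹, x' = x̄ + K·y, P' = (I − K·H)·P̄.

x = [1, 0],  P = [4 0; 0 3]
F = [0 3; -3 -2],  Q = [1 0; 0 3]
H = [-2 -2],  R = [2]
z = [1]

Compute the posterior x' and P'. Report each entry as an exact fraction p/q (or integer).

x' = [50/87, -32/29]
P' = [2236/87 -742/29; -742/29 753/29]

x̄ = F·x = [0, -3]
P̄ = F·P·Fᵀ + Q = [28 -18; -18 51]
y = z − H·x̄ = [-5]
S = H·P̄·Hᵀ + R = [174]
K = P̄·Hᵀ·S⁻¹ = [-10/87; -11/29]
x' = x̄ + K·y = [50/87, -32/29]
P' = (I − K·H)·P̄ = [2236/87 -742/29; -742/29 753/29]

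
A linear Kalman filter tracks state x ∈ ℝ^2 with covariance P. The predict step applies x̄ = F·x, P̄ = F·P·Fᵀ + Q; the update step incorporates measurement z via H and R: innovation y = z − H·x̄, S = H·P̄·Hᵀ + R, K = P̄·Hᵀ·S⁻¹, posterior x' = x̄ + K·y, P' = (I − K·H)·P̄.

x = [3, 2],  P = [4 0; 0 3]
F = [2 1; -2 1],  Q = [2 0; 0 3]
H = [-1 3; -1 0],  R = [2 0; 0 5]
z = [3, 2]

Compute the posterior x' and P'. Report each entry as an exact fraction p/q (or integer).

x̄ = F·x = [8, -4]
P̄ = F·P·Fᵀ + Q = [21 -13; -13 22]
y = z − H·x̄ = [23, 10]
S = H·P̄·Hᵀ + R = [299 60; 60 26]
K = P̄·Hᵀ·S⁻¹ = [-150/2087 -2679/4174; 637/2087 -853/4174]
x' = x̄ + K·y = [-149/2087, 2038/2087]
P' = (I − K·H)·P̄ = [13395/4174 4265/4174; 4265/4174 2271/4174]

x' = [-149/2087, 2038/2087]
P' = [13395/4174 4265/4174; 4265/4174 2271/4174]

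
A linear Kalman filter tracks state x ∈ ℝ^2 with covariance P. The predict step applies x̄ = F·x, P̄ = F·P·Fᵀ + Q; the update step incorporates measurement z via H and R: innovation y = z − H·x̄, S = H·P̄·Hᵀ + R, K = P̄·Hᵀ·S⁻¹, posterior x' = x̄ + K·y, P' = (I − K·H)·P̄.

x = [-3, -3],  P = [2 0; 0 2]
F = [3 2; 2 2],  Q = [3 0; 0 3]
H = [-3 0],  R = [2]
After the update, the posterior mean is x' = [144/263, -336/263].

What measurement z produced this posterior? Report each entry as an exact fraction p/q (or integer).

x̄ = F·x = [-15, -12]
P̄ = F·P·Fᵀ + Q = [29 20; 20 19]
S = H·P̄·Hᵀ + R = [263]
K = P̄·Hᵀ·S⁻¹ = [-87/263; -60/263]
x' − x̄ = [4089/263, 2820/263] = K·y
y = (KᵀK)⁻¹·Kᵀ·(x' − x̄) = [-47]
z = y + H·x̄ = [-47] + [45] = [-2]

z = [-2]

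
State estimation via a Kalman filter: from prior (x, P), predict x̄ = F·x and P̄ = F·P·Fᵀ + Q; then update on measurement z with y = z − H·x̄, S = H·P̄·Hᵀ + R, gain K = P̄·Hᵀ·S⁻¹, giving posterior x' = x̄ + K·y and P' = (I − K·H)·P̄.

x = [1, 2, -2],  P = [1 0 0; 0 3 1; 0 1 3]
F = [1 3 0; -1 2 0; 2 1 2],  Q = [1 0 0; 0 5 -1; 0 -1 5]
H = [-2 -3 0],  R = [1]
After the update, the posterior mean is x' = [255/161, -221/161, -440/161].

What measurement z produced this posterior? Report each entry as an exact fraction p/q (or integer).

z = [1]

x̄ = F·x = [7, 3, 0]
P̄ = F·P·Fᵀ + Q = [29 17 17; 17 18 7; 17 7 28]
S = H·P̄·Hᵀ + R = [483]
K = P̄·Hᵀ·S⁻¹ = [-109/483; -88/483; -55/483]
x' − x̄ = [-872/161, -704/161, -440/161] = K·y
y = (KᵀK)⁻¹·Kᵀ·(x' − x̄) = [24]
z = y + H·x̄ = [24] + [-23] = [1]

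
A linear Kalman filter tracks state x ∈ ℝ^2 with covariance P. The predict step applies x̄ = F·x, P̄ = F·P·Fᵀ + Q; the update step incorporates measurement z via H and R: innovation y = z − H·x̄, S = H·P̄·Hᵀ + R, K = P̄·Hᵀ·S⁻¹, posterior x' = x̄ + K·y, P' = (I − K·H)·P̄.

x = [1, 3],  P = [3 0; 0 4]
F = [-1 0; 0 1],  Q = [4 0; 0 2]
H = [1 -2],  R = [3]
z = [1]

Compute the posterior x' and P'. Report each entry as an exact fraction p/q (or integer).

x' = [11/17, 3/17]
P' = [189/34 42/17; 42/17 30/17]

x̄ = F·x = [-1, 3]
P̄ = F·P·Fᵀ + Q = [7 0; 0 6]
y = z − H·x̄ = [8]
S = H·P̄·Hᵀ + R = [34]
K = P̄·Hᵀ·S⁻¹ = [7/34; -6/17]
x' = x̄ + K·y = [11/17, 3/17]
P' = (I − K·H)·P̄ = [189/34 42/17; 42/17 30/17]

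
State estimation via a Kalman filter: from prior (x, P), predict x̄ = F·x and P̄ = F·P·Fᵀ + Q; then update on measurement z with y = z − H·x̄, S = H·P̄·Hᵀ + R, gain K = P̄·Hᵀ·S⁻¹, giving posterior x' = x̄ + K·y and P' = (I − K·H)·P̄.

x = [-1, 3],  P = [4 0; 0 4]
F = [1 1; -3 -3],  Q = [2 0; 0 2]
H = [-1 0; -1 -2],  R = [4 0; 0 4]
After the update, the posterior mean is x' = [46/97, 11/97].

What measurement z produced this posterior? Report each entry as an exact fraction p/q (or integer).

z = [-1, -1]

x̄ = F·x = [2, -6]
P̄ = F·P·Fᵀ + Q = [10 -24; -24 74]
S = H·P̄·Hᵀ + R = [14 -38; -38 214]
K = P̄·Hᵀ·S⁻¹ = [-87/194 19/194; 53/194 -103/194]
x' − x̄ = [-148/97, 593/97] = K·y
y = (KᵀK)⁻¹·Kᵀ·(x' − x̄) = [1, -11]
z = y + H·x̄ = [1, -11] + [-2, 10] = [-1, -1]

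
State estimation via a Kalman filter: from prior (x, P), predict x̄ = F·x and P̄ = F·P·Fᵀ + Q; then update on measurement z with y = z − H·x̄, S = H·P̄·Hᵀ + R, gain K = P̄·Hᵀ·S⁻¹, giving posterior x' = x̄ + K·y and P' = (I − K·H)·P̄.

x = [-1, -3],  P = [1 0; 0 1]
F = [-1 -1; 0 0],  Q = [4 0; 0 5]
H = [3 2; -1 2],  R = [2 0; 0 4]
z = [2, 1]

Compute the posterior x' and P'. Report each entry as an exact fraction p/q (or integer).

x̄ = F·x = [4, 0]
P̄ = F·P·Fᵀ + Q = [6 0; 0 5]
y = z − H·x̄ = [-10, 5]
S = H·P̄·Hᵀ + R = [76 2; 2 30]
K = P̄·Hᵀ·S⁻¹ = [138/569 -123/569; 70/569 185/569]
x' = x̄ + K·y = [281/569, 225/569]
P' = (I − K·H)·P̄ = [192/569 -150/569; -150/569 295/569]

x' = [281/569, 225/569]
P' = [192/569 -150/569; -150/569 295/569]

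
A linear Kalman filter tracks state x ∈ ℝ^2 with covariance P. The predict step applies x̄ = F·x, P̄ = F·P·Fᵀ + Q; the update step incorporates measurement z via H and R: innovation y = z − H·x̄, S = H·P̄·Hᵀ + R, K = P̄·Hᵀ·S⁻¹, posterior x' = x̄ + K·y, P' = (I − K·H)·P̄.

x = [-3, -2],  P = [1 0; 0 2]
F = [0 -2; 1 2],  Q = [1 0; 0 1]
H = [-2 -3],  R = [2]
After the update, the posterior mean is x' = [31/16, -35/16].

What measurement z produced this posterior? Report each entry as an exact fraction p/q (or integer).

z = [2]

x̄ = F·x = [4, -7]
P̄ = F·P·Fᵀ + Q = [9 -8; -8 10]
S = H·P̄·Hᵀ + R = [32]
K = P̄·Hᵀ·S⁻¹ = [3/16; -7/16]
x' − x̄ = [-33/16, 77/16] = K·y
y = (KᵀK)⁻¹·Kᵀ·(x' − x̄) = [-11]
z = y + H·x̄ = [-11] + [13] = [2]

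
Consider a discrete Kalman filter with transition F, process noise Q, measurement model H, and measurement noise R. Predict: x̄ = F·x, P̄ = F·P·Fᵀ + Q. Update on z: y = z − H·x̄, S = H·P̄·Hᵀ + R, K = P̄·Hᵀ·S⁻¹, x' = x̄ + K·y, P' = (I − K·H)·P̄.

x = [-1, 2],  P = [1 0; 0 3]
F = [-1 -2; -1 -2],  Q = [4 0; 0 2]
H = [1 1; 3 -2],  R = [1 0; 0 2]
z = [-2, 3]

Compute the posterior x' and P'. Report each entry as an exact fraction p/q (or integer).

x̄ = F·x = [-3, -3]
P̄ = F·P·Fᵀ + Q = [17 13; 13 15]
y = z − H·x̄ = [4, 6]
S = H·P̄·Hᵀ + R = [59 34; 34 59]
K = P̄·Hᵀ·S⁻¹ = [184/465 91/465; 1346/2325 -421/2325]
x' = x̄ + K·y = [-113/465, -4117/2325]
P' = (I − K·H)·P̄ = [22/93 74/465; 74/465 976/2325]

x' = [-113/465, -4117/2325]
P' = [22/93 74/465; 74/465 976/2325]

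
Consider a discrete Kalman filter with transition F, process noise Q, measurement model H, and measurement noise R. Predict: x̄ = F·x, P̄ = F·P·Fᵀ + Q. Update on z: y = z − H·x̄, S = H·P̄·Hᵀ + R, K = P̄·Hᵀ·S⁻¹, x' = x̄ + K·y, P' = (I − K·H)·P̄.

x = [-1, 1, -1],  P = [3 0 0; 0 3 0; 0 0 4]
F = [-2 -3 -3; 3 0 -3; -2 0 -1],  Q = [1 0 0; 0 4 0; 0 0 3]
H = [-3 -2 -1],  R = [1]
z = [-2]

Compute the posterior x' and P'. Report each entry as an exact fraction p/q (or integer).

x̄ = F·x = [2, 0, 3]
P̄ = F·P·Fᵀ + Q = [76 18 24; 18 67 -6; 24 -6 19]
y = z − H·x̄ = [7]
S = H·P̄·Hᵀ + R = [1308]
K = P̄·Hᵀ·S⁻¹ = [-24/109; -91/654; -79/1308]
x' = x̄ + K·y = [50/109, -637/654, 3371/1308]
P' = (I − K·H)·P̄ = [1372/109 -2406/109 720/109; -2406/109 13628/327 -11113/654; 720/109 -11113/654 18611/1308]

x' = [50/109, -637/654, 3371/1308]
P' = [1372/109 -2406/109 720/109; -2406/109 13628/327 -11113/654; 720/109 -11113/654 18611/1308]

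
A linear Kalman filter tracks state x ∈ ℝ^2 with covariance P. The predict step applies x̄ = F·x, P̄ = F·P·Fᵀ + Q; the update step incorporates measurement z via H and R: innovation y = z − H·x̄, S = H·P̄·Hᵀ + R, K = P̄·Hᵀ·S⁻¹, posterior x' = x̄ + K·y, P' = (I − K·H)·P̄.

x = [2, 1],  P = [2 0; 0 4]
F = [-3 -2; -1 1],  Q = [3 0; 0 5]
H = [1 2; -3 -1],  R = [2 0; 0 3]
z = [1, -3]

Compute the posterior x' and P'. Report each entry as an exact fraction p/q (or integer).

x' = [2539/2741, 51/10964]
P' = [1466/2741 -1212/2741; -1212/2741 8529/10964]

x̄ = F·x = [-8, -1]
P̄ = F·P·Fᵀ + Q = [37 -2; -2 11]
y = z − H·x̄ = [11, -28]
S = H·P̄·Hᵀ + R = [75 -119; -119 335]
K = P̄·Hᵀ·S⁻¹ = [-479/2741 -1062/2741; 6105/10964 2005/10964]
x' = x̄ + K·y = [2539/2741, 51/10964]
P' = (I − K·H)·P̄ = [1466/2741 -1212/2741; -1212/2741 8529/10964]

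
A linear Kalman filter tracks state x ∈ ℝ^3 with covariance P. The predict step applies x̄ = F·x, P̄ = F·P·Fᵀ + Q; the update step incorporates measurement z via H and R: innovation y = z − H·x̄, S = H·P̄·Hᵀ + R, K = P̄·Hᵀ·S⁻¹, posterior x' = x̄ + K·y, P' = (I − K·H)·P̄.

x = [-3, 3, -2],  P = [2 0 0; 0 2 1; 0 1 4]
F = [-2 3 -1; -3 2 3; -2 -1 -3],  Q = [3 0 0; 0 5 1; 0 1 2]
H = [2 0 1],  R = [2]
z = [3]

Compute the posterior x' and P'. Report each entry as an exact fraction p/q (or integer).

x̄ = F·x = [17, 9, 9]
P̄ = F·P·Fᵀ + Q = [27 19 6; 19 79 -36; 6 -36 54]
y = z − H·x̄ = [-40]
S = H·P̄·Hᵀ + R = [188]
K = P̄·Hᵀ·S⁻¹ = [15/47; 1/94; 33/94]
x' = x̄ + K·y = [199/47, 403/47, -237/47]
P' = (I − K·H)·P̄ = [369/47 863/47 -708/47; 863/47 3712/47 -1725/47; -708/47 -1725/47 1449/47]

x' = [199/47, 403/47, -237/47]
P' = [369/47 863/47 -708/47; 863/47 3712/47 -1725/47; -708/47 -1725/47 1449/47]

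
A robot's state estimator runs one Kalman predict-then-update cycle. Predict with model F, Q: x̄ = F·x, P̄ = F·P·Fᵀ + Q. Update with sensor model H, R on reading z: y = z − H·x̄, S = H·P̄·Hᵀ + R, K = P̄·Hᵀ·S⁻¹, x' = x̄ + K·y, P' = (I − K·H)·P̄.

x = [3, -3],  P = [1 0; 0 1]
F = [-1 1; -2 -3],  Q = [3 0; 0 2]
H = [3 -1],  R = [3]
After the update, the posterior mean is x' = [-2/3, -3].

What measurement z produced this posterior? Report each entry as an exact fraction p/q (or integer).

z = [2]

x̄ = F·x = [-6, 3]
P̄ = F·P·Fᵀ + Q = [5 -1; -1 15]
S = H·P̄·Hᵀ + R = [69]
K = P̄·Hᵀ·S⁻¹ = [16/69; -6/23]
x' − x̄ = [16/3, -6] = K·y
y = (KᵀK)⁻¹·Kᵀ·(x' − x̄) = [23]
z = y + H·x̄ = [23] + [-21] = [2]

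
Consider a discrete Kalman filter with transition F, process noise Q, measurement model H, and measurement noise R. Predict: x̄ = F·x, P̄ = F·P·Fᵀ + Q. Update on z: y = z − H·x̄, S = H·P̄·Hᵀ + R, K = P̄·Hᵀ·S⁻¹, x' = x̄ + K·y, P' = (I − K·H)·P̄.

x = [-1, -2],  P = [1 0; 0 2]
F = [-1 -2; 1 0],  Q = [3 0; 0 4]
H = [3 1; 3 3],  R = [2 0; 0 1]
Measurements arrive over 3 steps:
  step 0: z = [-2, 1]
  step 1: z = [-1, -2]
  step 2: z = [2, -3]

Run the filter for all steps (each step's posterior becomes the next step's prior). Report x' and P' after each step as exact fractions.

step 0: x' = [-1869/2503, 2511/2503], P' = [1145/2503 -1241/2503; -1241/2503 1603/2503]
step 1: x' = [-80876/305891, -121503/305891], P' = [862189/2141237 -132563/305891; -132563/305891 174117/305891]
step 2: x' = [2134784602/1775861767, -3774232870/1775861767], P' = [714934789/1775861767 -769526049/1775861767; -769526049/1775861767 1010800119/1775861767]

step 0: x̄ = F·x = [5, -1]
step 0: P̄ = F·P·Fᵀ + Q = [12 -1; -1 5]
step 0: y = z − H·x̄ = [-16, -11]
step 0: S = H·P̄·Hᵀ + R = [109 111; 111 136]
step 0: K = P̄·Hᵀ·S⁻¹ = [1097/2503 -288/2503; -1060/2503 1086/2503]
step 0: x' = x̄ + K·y = [-1869/2503, 2511/2503]
step 0: P' = (I − K·H)·P̄ = [1145/2503 -1241/2503; -1241/2503 1603/2503]
step 1: x̄ = F·x = [-3153/2503, -1869/2503]
step 1: P̄ = F·P·Fᵀ + Q = [10102/2503 1337/2503; 1337/2503 11157/2503]
step 1: y = z − H·x̄ = [8825/2503, 10060/2503]
step 1: S = H·P̄·Hᵀ + R = [115103/2503 140433/2503; 140433/2503 217900/2503]
step 1: K = P̄·Hᵀ·S⁻¹ = [829313/2141237 -197256/2141237; -111786/305891 124662/305891]
step 1: x' = x̄ + K·y = [-80876/305891, -121503/305891]
step 1: P' = (I − K·H)·P̄ = [862189/2141237 -132563/305891; -132563/305891 174117/305891]
step 2: x̄ = F·x = [323882/305891, -80876/305891]
step 2: P̄ = F·P·Fᵀ + Q = [8449412/2141237 993693/2141237; 993693/2141237 9427137/2141237]
step 2: y = z − H·x̄ = [-278988/305891, -1646691/305891]
step 2: S = H·P̄·Hᵀ + R = [95716477/2141237 16607205/305891; 16607205/305891 25845236/305891]
step 2: K = P̄·Hᵀ·S⁻¹ = [687639159/1775861767 -163773780/1775861767; -648889014/1775861767 723822210/1775861767]
step 2: x' = x̄ + K·y = [2134784602/1775861767, -3774232870/1775861767]
step 2: P' = (I − K·H)·P̄ = [714934789/1775861767 -769526049/1775861767; -769526049/1775861767 1010800119/1775861767]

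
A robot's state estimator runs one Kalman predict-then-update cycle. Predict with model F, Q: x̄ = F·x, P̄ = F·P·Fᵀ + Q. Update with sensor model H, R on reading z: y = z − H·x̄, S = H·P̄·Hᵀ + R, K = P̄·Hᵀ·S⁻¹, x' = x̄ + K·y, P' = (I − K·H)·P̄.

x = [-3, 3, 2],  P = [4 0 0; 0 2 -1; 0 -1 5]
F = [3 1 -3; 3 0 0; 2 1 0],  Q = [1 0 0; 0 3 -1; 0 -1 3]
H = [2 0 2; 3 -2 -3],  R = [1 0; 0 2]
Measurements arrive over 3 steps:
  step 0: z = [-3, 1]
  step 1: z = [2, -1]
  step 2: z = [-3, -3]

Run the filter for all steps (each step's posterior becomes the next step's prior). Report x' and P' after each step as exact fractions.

step 0: x̄ = F·x = [-12, -9, -3]
step 0: P̄ = F·P·Fᵀ + Q = [90 36 29; 36 39 23; 29 23 21]
step 0: y = z − H·x̄ = [27, 10]
step 0: S = H·P̄·Hᵀ + R = [677 178; 178 479]
step 0: K = P̄·Hᵀ·S⁻¹ = [94244/292599 32783/292599; 63464/292599 -47407/292599; 17272/97533 -10898/97533]
step 0: x' = x̄ + K·y = [-638770/292599, -1393933/292599, 64765/97533]
step 0: P' = (I − K·H)·P̄ = [264925/292599 691309/292599 -72601/97533; 691309/292599 2073736/292599 -219859/97533; -72601/97533 -219859/97533 27079/32511]
step 1: x̄ = F·x = [-3893128/292599, -638770/97533, -890491/97533]
step 1: P̄ = F·P·Fᵀ + Q = [18969829/292599 2139493/97533 3468460/97533; 2139493/97533 362458/32511 374542/32511; 3468460/97533 374542/32511 752941/32511]
step 1: y = z − H·x̄ = [13714400/292599, -153418/97533]
step 1: S = H·P̄·Hᵀ + R = [186520831/292599 11334244/97533; 11334244/97533 2386924/32511]
step 1: K = P̄·Hᵀ·S⁻¹ = [704840665/2435683007 1368116917/9742732028; 283286991/2435683007 -605996481/9742732028; 510315549/2435683007 -1351115551/9742732028]
step 1: x' = x̄ + K·y = [181960851/4871366014, -4871407747/4871366014, 4424309445/4871366014]
step 1: P' = (I − K·H)·P̄ = [5434681981/9742732028 12821407031/9742732028 -4025000651/9742732028; 12821407031/9742732028 38220356601/9742732028 -12254833049/9742732028; -4025000651/9742732028 -12254833049/9742732028 5045631749/9742732028]
step 2: x̄ = F·x = [-17598453529/4871366014, 545882553/4871366014, -4507486045/4871366014]
step 2: P̄ = F·P·Fᵀ + Q = [365193364397/9742732028 123601364781/9742732028 195849986695/9742732028; 123601364781/9742732028 78140333913/9742732028 61329580951/9742732028; 195849986695/9742732028 61329580951/9742732028 140472908733/9742732028]
step 2: y = z − H·x̄ = [14798890553/2435683007, 12875284758/2435683007]
step 2: S = H·P̄·Hᵀ + R = [899801929527/2435683007 152149737764/2435683007; 152149737764/2435683007 152620522852/2435683007]
step 2: K = P̄·Hᵀ·S⁻¹ = [3376071458796/11719371724261 3282847322127/23438743448522; 1329264496786/11719371724261 -738992472389/11719371724261; 2464536837978/11719371724261 -1622404943843/11719371724261]
step 2: x' = x̄ + K·y = [-26296936165061/23438743448522, 10966617189275/23438743448522, -8891934571295/23438743448522]
step 2: P' = (I − K·H)·P̄ = [26055782813587/46877486897044 61473439420119/46877486897044 -19303639895995/46877486897044; 61473439420119/46877486897044 183388494659555/46877486897044 -58814910426547/46877486897044; -19303639895995/46877486897044 -58814910426547/46877486897044 24232713571951/46877486897044]

step 0: x' = [-638770/292599, -1393933/292599, 64765/97533], P' = [264925/292599 691309/292599 -72601/97533; 691309/292599 2073736/292599 -219859/97533; -72601/97533 -219859/97533 27079/32511]
step 1: x' = [181960851/4871366014, -4871407747/4871366014, 4424309445/4871366014], P' = [5434681981/9742732028 12821407031/9742732028 -4025000651/9742732028; 12821407031/9742732028 38220356601/9742732028 -12254833049/9742732028; -4025000651/9742732028 -12254833049/9742732028 5045631749/9742732028]
step 2: x' = [-26296936165061/23438743448522, 10966617189275/23438743448522, -8891934571295/23438743448522], P' = [26055782813587/46877486897044 61473439420119/46877486897044 -19303639895995/46877486897044; 61473439420119/46877486897044 183388494659555/46877486897044 -58814910426547/46877486897044; -19303639895995/46877486897044 -58814910426547/46877486897044 24232713571951/46877486897044]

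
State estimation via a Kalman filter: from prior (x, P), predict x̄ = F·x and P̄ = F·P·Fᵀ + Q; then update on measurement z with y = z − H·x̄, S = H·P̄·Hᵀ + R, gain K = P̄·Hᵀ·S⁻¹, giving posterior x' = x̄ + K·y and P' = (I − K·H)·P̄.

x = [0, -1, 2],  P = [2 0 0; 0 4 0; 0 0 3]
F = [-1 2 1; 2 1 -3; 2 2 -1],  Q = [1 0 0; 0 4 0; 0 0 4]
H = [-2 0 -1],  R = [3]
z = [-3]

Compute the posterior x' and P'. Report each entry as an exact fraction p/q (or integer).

x' = [371/158, -1001/158, -289/158]
P' = [667/158 -1585/158 -1175/158; -1585/158 6569/158 3215/158; -1175/158 3215/158 2497/158]

x̄ = F·x = [0, -7, -4]
P̄ = F·P·Fᵀ + Q = [22 -5 9; -5 43 25; 9 25 31]
y = z − H·x̄ = [-7]
S = H·P̄·Hᵀ + R = [158]
K = P̄·Hᵀ·S⁻¹ = [-53/158; -15/158; -49/158]
x' = x̄ + K·y = [371/158, -1001/158, -289/158]
P' = (I − K·H)·P̄ = [667/158 -1585/158 -1175/158; -1585/158 6569/158 3215/158; -1175/158 3215/158 2497/158]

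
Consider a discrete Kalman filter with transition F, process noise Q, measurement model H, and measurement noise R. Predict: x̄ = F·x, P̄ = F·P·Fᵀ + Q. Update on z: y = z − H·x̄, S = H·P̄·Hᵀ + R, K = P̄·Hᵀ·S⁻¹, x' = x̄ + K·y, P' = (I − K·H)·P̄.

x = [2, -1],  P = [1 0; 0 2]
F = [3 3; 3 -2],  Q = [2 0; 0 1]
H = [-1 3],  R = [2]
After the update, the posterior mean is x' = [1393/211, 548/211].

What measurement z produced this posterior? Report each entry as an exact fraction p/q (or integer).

z = [1]

x̄ = F·x = [3, 8]
P̄ = F·P·Fᵀ + Q = [29 -3; -3 18]
S = H·P̄·Hᵀ + R = [211]
K = P̄·Hᵀ·S⁻¹ = [-38/211; 57/211]
x' − x̄ = [760/211, -1140/211] = K·y
y = (KᵀK)⁻¹·Kᵀ·(x' − x̄) = [-20]
z = y + H·x̄ = [-20] + [21] = [1]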